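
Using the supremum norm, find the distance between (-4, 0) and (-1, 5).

max(|x_i - y_i|) = max(|-4 - (-1)|, |0 - 5|) = max(3, 5) = 5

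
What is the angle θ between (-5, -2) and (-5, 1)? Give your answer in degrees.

With u = (-5, -2), v = (-5, 1):
u·v = (-5)·(-5) + (-2)·1 = 25 + (-2) = 23.
|u| = √((-5)² + (-2)²) = √29, |v| = √((-5)² + 1²) = √26, so |u||v| = √(29·26) = √754.
cos θ = (u·v)/(|u||v|) = 23/√754 ≈ 0.837611
θ = arccos(0.837611) ≈ 33.11°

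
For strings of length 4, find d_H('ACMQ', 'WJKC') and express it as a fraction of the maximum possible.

Differing positions: 1, 2, 3, 4. Hamming distance = 4. The maximum possible Hamming distance for length-4 strings is 4, so d_H/4 = 4/4 = 1.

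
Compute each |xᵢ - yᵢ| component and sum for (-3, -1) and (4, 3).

Σ|x_i - y_i| = |-3 - 4| + |-1 - 3| = 7 + 4 = 11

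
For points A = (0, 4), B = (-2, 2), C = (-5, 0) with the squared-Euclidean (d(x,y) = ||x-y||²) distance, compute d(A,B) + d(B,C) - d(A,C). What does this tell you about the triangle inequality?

d(A,B) = 2² + 2² = 8, d(B,C) = 3² + 2² = 13, d(A,C) = 5² + 4² = 41.
d(A,B) + d(B,C) - d(A,C) = 8 + 13 - 41 = 21 - 41 = -20. This is < 0, so the triangle inequality FAILS for these points (squared-Euclidean is not a metric).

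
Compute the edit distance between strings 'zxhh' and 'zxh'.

Let D[i][j] be the edit distance between the first i characters of 'zxhh' and the first j characters of 'zxh', with D[i][0] = i, D[0][j] = j, and D[i][j] = D[i-1][j-1] if the characters match, else 1 + min(D[i-1][j], D[i][j-1], D[i-1][j-1]). Filling the table (rows: prefixes of 'zxhh', columns: prefixes of 'zxh'):
     ε  z  x  h
  ε  0  1  2  3
  z  1  0  1  2
  x  2  1  0  1
  h  3  2  1  0
  h  4  3  2  1
The bottom-right entry gives D[4][3] = 1, so no sequence of fewer than 1 edit works. Backtracking through the table gives one optimal edit sequence (1 edit):
  zxhh → zxh (del h @3)
Edit distance = 1.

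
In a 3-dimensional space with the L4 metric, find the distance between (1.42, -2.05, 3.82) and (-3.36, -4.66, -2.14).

(Σ|x_i - y_i|^4)^(1/4) = (|1.42 - (-3.36)|^4 + |-2.05 - (-4.66)|^4 + |3.82 - (-2.14)|^4)^(1/4)
= (4.78^4 + 2.61^4 + 5.96^4)^(1/4) ≈ (522.0494 + 46.4047 + 1261.7841)^(1/4) = (1830.2382)^(1/4) ≈ 6.5407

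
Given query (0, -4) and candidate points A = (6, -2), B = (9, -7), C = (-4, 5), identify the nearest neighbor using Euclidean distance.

Distances: d(A) ≈ 6.3246, d(B) ≈ 9.4868, d(C) ≈ 9.8489. Nearest: A = (6, -2) with distance 6.3246.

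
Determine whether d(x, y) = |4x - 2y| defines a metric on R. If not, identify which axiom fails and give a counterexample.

No. d fails symmetry: d(3, 8) = |4·3 - 2·8| = |-4| = 4, but d(8, 3) = |4·8 - 2·3| = |26| = 26. Since 4 ≠ 26, d(x,y) ≠ d(y,x) in general.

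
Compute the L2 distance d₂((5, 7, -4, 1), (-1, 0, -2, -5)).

√(Σ(x_i - y_i)²) = √((5 - (-1))² + (7 - 0)² + (-4 - (-2))² + (1 - (-5))²)
= √(6² + 7² + (-2)² + 6²) = √(36 + 49 + 4 + 36) = √125 ≈ 11.1803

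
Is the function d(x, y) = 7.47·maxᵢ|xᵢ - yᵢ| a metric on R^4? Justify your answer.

Yes. The L∞ (Chebyshev) norm induces a metric on R^4, and multiplying a metric by a positive constant 7.47 > 0 preserves all four axioms: non-negativity (7.47·||x-y|| ≥ 0), identity (7.47·||x-y|| = 0 ⟺ ||x-y|| = 0 ⟺ x = y), symmetry (||x-y|| = ||y-x||), and the triangle inequality (7.47·||x-z|| ≤ 7.47·||x-y|| + 7.47·||y-z||). So d is a metric.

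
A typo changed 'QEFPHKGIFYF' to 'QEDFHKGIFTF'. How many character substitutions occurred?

Differing positions: 3, 4, 10. Hamming distance = 3.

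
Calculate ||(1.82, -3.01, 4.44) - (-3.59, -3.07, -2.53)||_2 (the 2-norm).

(Σ|x_i - y_i|^2)^(1/2) = (|1.82 - (-3.59)|^2 + |-3.01 - (-3.07)|^2 + |4.44 - (-2.53)|^2)^(1/2)
= (5.41^2 + 0.06^2 + 6.97^2)^(1/2) = (29.2681 + 0.0036 + 48.5809)^(1/2) = (77.8526)^(1/2) ≈ 8.8234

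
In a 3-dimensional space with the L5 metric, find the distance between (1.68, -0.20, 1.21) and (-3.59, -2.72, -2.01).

(Σ|x_i - y_i|^5)^(1/5) = (|1.68 - (-3.59)|^5 + |-0.2 - (-2.72)|^5 + |1.21 - (-2.01)|^5)^(1/5)
= (5.27^5 + 2.52^5 + 3.22^5)^(1/5) ≈ (4064.93 + 101.6255 + 346.162)^(1/5) = (4512.7175)^(1/5) ≈ 5.3813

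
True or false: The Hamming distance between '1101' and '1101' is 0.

Differing positions: none. Hamming distance = 0, so the claim is true.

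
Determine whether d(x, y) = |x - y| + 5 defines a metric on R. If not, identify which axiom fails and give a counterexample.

No. d fails identity of indiscernibles (specifically d(x,x) = 0): d(-2, -2) = |-2 - (-2)| + 5 = 0 + 5 = 5 ≠ 0.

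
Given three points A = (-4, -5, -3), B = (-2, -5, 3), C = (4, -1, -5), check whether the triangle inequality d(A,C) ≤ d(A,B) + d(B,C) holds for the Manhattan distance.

d(A,B) = 2 + 0 + 6 = 8, d(B,C) = 6 + 4 + 8 = 18, d(A,C) = 8 + 4 + 2 = 14.
d(A,C) = 14 ≤ 8 + 18 = 26. Triangle inequality is satisfied.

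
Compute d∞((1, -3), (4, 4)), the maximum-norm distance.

max(|x_i - y_i|) = max(|1 - 4|, |-3 - 4|) = max(3, 7) = 7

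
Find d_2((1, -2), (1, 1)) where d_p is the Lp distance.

(Σ|x_i - y_i|^2)^(1/2) = (|1 - 1|^2 + |-2 - 1|^2)^(1/2)
= (0^2 + 3^2)^(1/2) = (0 + 9)^(1/2) = (9)^(1/2) = 3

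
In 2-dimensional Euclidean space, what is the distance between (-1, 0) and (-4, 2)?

√(Σ(x_i - y_i)²) = √((-1 - (-4))² + (0 - 2)²)
= √(3² + (-2)²) = √(9 + 4) = √13 ≈ 3.6056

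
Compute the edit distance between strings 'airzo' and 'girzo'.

Let D[i][j] be the edit distance between the first i characters of 'airzo' and the first j characters of 'girzo', with D[i][0] = i, D[0][j] = j, and D[i][j] = D[i-1][j-1] if the characters match, else 1 + min(D[i-1][j], D[i][j-1], D[i-1][j-1]). Filling the table (rows: prefixes of 'airzo', columns: prefixes of 'girzo'):
     ε  g  i  r  z  o
  ε  0  1  2  3  4  5
  a  1  1  2  3  4  5
  i  2  2  1  2  3  4
  r  3  3  2  1  2  3
  z  4  4  3  2  1  2
  o  5  5  4  3  2  1
The bottom-right entry gives D[5][5] = 1, so no sequence of fewer than 1 edit works. Backtracking through the table gives one optimal edit sequence (1 edit):
  airzo → girzo (sub a→g @1)
Edit distance = 1.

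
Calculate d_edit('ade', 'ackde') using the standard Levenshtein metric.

Let D[i][j] be the edit distance between the first i characters of 'ade' and the first j characters of 'ackde', with D[i][0] = i, D[0][j] = j, and D[i][j] = D[i-1][j-1] if the characters match, else 1 + min(D[i-1][j], D[i][j-1], D[i-1][j-1]). Filling the table (rows: prefixes of 'ade', columns: prefixes of 'ackde'):
     ε  a  c  k  d  e
  ε  0  1  2  3  4  5
  a  1  0  1  2  3  4
  d  2  1  1  2  2  3
  e  3  2  2  2  3  2
The bottom-right entry gives D[3][5] = 2, so no sequence of fewer than 2 edits works. Backtracking through the table gives one optimal edit sequence (2 edits):
  ade → acde (ins c @2)
  acde → ackde (ins k @3)
Edit distance = 2.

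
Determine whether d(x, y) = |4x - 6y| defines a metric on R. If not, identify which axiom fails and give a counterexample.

No. d fails symmetry: d(7, 8) = |4·7 - 6·8| = |-20| = 20, but d(8, 7) = |4·8 - 6·7| = |-10| = 10. Since 20 ≠ 10, d(x,y) ≠ d(y,x) in general.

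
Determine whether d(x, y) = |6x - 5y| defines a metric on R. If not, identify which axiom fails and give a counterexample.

No. d fails symmetry: d(4, 1) = |6·4 - 5·1| = |19| = 19, but d(1, 4) = |6·1 - 5·4| = |-14| = 14. Since 19 ≠ 14, d(x,y) ≠ d(y,x) in general.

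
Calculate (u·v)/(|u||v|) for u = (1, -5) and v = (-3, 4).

With u = (1, -5), v = (-3, 4):
u·v = 1·(-3) + (-5)·4 = (-3) + (-20) = -23.
|u| = √(1² + (-5)²) = √26, |v| = √((-3)² + 4²) = √25, so |u||v| = √(26·25) = √650.
cos θ = (u·v)/(|u||v|) = -23/√650 ≈ -0.9021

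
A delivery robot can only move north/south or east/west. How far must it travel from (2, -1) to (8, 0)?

Σ|x_i - y_i| = |2 - 8| + |-1 - 0| = 6 + 1 = 7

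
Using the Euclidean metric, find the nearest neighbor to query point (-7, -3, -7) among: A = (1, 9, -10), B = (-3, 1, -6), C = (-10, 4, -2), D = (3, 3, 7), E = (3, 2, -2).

Distances: d(A) ≈ 14.7309, d(B) ≈ 5.7446, d(C) ≈ 9.1104, d(D) ≈ 18.2209, d(E) ≈ 12.2474. Nearest: B = (-3, 1, -6) with distance 5.7446.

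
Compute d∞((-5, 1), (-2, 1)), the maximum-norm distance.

max(|x_i - y_i|) = max(|-5 - (-2)|, |1 - 1|) = max(3, 0) = 3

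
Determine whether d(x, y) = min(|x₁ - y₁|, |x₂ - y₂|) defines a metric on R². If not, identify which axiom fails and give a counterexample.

No. d fails identity of indiscernibles: take x = (1, 0) and y = (1, 3). Then d(x,y) = min(|1 - 1|, |0 - 3|) = min(0, 3) = 0, yet x ≠ y.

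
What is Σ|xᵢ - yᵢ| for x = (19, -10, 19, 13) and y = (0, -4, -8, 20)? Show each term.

Σ|x_i - y_i| = |19 - 0| + |-10 - (-4)| + |19 - (-8)| + |13 - 20| = 19 + 6 + 27 + 7 = 59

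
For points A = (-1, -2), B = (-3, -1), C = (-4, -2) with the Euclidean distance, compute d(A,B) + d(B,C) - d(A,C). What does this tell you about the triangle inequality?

d(A,B) = √(2² + 1²) = √5 ≈ 2.2361, d(B,C) = √(1² + 1²) = √2 ≈ 1.4142, d(A,C) = √(3² + 0²) = √9 = 3.
d(A,B) + d(B,C) - d(A,C) = 2.2361 + 1.4142 - 3 = 3.6503 - 3 = 0.6503 (to 4 decimal places). This is ≥ 0, so the triangle inequality holds for these points.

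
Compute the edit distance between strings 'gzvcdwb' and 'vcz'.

Let D[i][j] be the edit distance between the first i characters of 'gzvcdwb' and the first j characters of 'vcz', with D[i][0] = i, D[0][j] = j, and D[i][j] = D[i-1][j-1] if the characters match, else 1 + min(D[i-1][j], D[i][j-1], D[i-1][j-1]). Filling the table (rows: prefixes of 'gzvcdwb', columns: prefixes of 'vcz'):
     ε  v  c  z
  ε  0  1  2  3
  g  1  1  2  3
  z  2  2  2  2
  v  3  2  3  3
  c  4  3  2  3
  d  5  4  3  3
  w  6  5  4  4
  b  7  6  5  5
The bottom-right entry gives D[7][3] = 5, so no sequence of fewer than 5 edits works. Backtracking through the table gives one optimal edit sequence (5 edits):
  gzvcdwb → zvcdwb (del g @1)
  zvcdwb → vcdwb (del z @1)
  vcdwb → vcwb (del d @3)
  vcwb → vcb (del w @3)
  vcb → vcz (sub b→z @3)
Edit distance = 5.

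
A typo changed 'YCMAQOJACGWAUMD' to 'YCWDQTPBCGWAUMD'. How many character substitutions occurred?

Differing positions: 3, 4, 6, 7, 8. Hamming distance = 5.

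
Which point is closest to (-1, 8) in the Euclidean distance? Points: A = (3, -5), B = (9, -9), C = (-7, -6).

Distances: d(A) ≈ 13.6015, d(B) ≈ 19.7231, d(C) ≈ 15.2315. Nearest: A = (3, -5) with distance 13.6015.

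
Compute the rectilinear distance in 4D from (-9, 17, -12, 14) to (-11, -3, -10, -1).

Σ|x_i - y_i| = |-9 - (-11)| + |17 - (-3)| + |-12 - (-10)| + |14 - (-1)| = 2 + 20 + 2 + 15 = 39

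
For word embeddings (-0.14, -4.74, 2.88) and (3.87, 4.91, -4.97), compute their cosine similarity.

With u = (-0.14, -4.74, 2.88), v = (3.87, 4.91, -4.97):
u·v = (-0.14)·3.87 + (-4.74)·4.91 + 2.88·(-4.97) = (-0.5418) + (-23.2734) + (-14.3136) = -38.1288.
|u| = √((-0.14)² + (-4.74)² + 2.88²) = √(0.0196 + 22.4676 + 8.2944) = √30.7816, |v| = √(3.87² + 4.91² + (-4.97)²) = √(14.9769 + 24.1081 + 24.7009) = √63.7859.
cos θ = (u·v)/(|u||v|) = -38.1288/(√30.7816·√63.7859) ≈ -0.8605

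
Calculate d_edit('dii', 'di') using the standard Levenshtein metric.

Let D[i][j] be the edit distance between the first i characters of 'dii' and the first j characters of 'di', with D[i][0] = i, D[0][j] = j, and D[i][j] = D[i-1][j-1] if the characters match, else 1 + min(D[i-1][j], D[i][j-1], D[i-1][j-1]). Filling the table (rows: prefixes of 'dii', columns: prefixes of 'di'):
     ε  d  i
  ε  0  1  2
  d  1  0  1
  i  2  1  0
  i  3  2  1
The bottom-right entry gives D[3][2] = 1, so no sequence of fewer than 1 edit works. Backtracking through the table gives one optimal edit sequence (1 edit):
  dii → di (del i @2)
Edit distance = 1.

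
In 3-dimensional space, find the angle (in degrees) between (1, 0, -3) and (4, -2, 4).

With u = (1, 0, -3), v = (4, -2, 4):
u·v = 1·4 + 0·(-2) + (-3)·4 = 4 + 0 + (-12) = -8.
|u| = √(1² + 0² + (-3)²) = √10, |v| = √(4² + (-2)² + 4²) = √36, so |u||v| = √(10·36) = √360.
cos θ = (u·v)/(|u||v|) = -8/√360 ≈ -0.421637
θ = arccos(-0.421637) ≈ 114.94°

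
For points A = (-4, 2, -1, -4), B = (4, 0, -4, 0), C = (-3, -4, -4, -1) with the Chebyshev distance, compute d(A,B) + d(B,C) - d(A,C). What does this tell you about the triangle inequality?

d(A,B) = max(8, 2, 3, 4) = 8, d(B,C) = max(7, 4, 0, 1) = 7, d(A,C) = max(1, 6, 3, 3) = 6.
d(A,B) + d(B,C) - d(A,C) = 8 + 7 - 6 = 15 - 6 = 9. This is ≥ 0, so the triangle inequality holds for these points.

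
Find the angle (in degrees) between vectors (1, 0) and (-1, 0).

With u = (1, 0), v = (-1, 0):
u·v = 1·(-1) + 0·0 = (-1) + 0 = -1.
|u| = √(1² + 0²) = √1, |v| = √((-1)² + 0²) = √1, so |u||v| = √(1·1) = √1 = 1.
cos θ = (u·v)/(|u||v|) = -1/1 = -1 (the vectors are parallel, pointing in opposite directions)
θ = arccos(-1) = 180°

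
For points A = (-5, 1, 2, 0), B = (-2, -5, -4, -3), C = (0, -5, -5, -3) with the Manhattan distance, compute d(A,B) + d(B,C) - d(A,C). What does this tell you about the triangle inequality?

d(A,B) = 3 + 6 + 6 + 3 = 18, d(B,C) = 2 + 0 + 1 + 0 = 3, d(A,C) = 5 + 6 + 7 + 3 = 21.
d(A,B) + d(B,C) - d(A,C) = 18 + 3 - 21 = 21 - 21 = 0. This is ≥ 0, so the triangle inequality holds for these points.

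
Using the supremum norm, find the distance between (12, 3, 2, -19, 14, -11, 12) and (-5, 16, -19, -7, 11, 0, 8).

max(|x_i - y_i|) = max(|12 - (-5)|, |3 - 16|, |2 - (-19)|, |-19 - (-7)|, |14 - 11|, |-11 - 0|, |12 - 8|) = max(17, 13, 21, 12, 3, 11, 4) = 21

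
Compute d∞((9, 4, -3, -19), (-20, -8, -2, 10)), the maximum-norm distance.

max(|x_i - y_i|) = max(|9 - (-20)|, |4 - (-8)|, |-3 - (-2)|, |-19 - 10|) = max(29, 12, 1, 29) = 29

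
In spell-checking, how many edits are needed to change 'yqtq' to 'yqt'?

Let D[i][j] be the edit distance between the first i characters of 'yqtq' and the first j characters of 'yqt', with D[i][0] = i, D[0][j] = j, and D[i][j] = D[i-1][j-1] if the characters match, else 1 + min(D[i-1][j], D[i][j-1], D[i-1][j-1]). Filling the table (rows: prefixes of 'yqtq', columns: prefixes of 'yqt'):
     ε  y  q  t
  ε  0  1  2  3
  y  1  0  1  2
  q  2  1  0  1
  t  3  2  1  0
  q  4  3  2  1
The bottom-right entry gives D[4][3] = 1, so no sequence of fewer than 1 edit works. Backtracking through the table gives one optimal edit sequence (1 edit):
  yqtq → yqt (del q @4)
Edit distance = 1.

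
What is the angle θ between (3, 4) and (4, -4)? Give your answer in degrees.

With u = (3, 4), v = (4, -4):
u·v = 3·4 + 4·(-4) = 12 + (-16) = -4.
|u| = √(3² + 4²) = √25, |v| = √(4² + (-4)²) = √32, so |u||v| = √(25·32) = √800.
cos θ = (u·v)/(|u||v|) = -4/√800 ≈ -0.141421
θ = arccos(-0.141421) ≈ 98.13°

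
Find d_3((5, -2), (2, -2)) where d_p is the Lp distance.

(Σ|x_i - y_i|^3)^(1/3) = (|5 - 2|^3 + |-2 - (-2)|^3)^(1/3)
= (3^3 + 0^3)^(1/3) = (27 + 0)^(1/3) = (27)^(1/3) = 3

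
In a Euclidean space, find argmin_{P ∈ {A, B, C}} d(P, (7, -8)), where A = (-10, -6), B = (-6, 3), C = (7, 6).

Distances: d(A) ≈ 17.1172, d(B) ≈ 17.0294, d(C) = 14. Nearest: C = (7, 6) with distance 14.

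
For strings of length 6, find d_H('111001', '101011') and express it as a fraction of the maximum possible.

Differing positions: 2, 5. Hamming distance = 2. The maximum possible Hamming distance for length-6 strings is 6, so d_H/6 = 2/6 ≈ 0.3333.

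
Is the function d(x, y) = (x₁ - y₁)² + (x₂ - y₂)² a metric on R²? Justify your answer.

No. The squared Euclidean distance fails the triangle inequality. Counterexample: x = (0, 0), y = (5, 2), z = (10, 4). d(x,z) = 10² + 4² = 116, but d(x,y) + d(y,z) = (5² + 2²) + (5² + 2²) = 29 + 29 = 58. Since 116 > 58, the triangle inequality is violated. (Note: √d, the ordinary Euclidean distance, IS a metric.)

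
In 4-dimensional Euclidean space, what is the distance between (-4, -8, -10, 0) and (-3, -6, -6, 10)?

√(Σ(x_i - y_i)²) = √((-4 - (-3))² + (-8 - (-6))² + (-10 - (-6))² + (0 - 10)²)
= √((-1)² + (-2)² + (-4)² + (-10)²) = √(1 + 4 + 16 + 100) = √121 = 11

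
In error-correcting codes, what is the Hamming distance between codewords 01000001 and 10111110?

Differing positions: 1, 2, 3, 4, 5, 6, 7, 8. Hamming distance = 8.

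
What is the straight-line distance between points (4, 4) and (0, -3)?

√(Σ(x_i - y_i)²) = √((4 - 0)² + (4 - (-3))²)
= √(4² + 7²) = √(16 + 49) = √65 ≈ 8.0623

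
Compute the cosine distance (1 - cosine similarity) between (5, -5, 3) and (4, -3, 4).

With u = (5, -5, 3), v = (4, -3, 4):
u·v = 5·4 + (-5)·(-3) + 3·4 = 20 + 15 + 12 = 47.
|u| = √(5² + (-5)² + 3²) = √59, |v| = √(4² + (-3)² + 4²) = √41, so |u||v| = √(59·41) = √2419.
cos θ = (u·v)/(|u||v|) = 47/√2419 ≈ 0.9556
Cosine distance = 1 - cos θ ≈ 1 - 0.9556 = 0.0444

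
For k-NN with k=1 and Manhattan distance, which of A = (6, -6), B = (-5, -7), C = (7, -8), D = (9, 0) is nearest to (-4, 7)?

Distances: d(A) = 23, d(B) = 15, d(C) = 26, d(D) = 20. Nearest: B = (-5, -7) with distance 15.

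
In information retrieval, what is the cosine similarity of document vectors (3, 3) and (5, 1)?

With u = (3, 3), v = (5, 1):
u·v = 3·5 + 3·1 = 15 + 3 = 18.
|u| = √(3² + 3²) = √18, |v| = √(5² + 1²) = √26, so |u||v| = √(18·26) = √468.
cos θ = (u·v)/(|u||v|) = 18/√468 ≈ 0.8321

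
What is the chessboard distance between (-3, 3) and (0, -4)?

max(|x_i - y_i|) = max(|-3 - 0|, |3 - (-4)|) = max(3, 7) = 7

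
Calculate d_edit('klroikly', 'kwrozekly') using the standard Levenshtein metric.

Let D[i][j] be the edit distance between the first i characters of 'klroikly' and the first j characters of 'kwrozekly', with D[i][0] = i, D[0][j] = j, and D[i][j] = D[i-1][j-1] if the characters match, else 1 + min(D[i-1][j], D[i][j-1], D[i-1][j-1]). Filling the table (rows: prefixes of 'klroikly', columns: prefixes of 'kwrozekly'):
     ε  k  w  r  o  z  e  k  l  y
  ε  0  1  2  3  4  5  6  7  8  9
  k  1  0  1  2  3  4  5  6  7  8
  l  2  1  1  2  3  4  5  6  6  7
  r  3  2  2  1  2  3  4  5  6  7
  o  4  3  3  2  1  2  3  4  5  6
  i  5  4  4  3  2  2  3  4  5  6
  k  6  5  5  4  3  3  3  3  4  5
  l  7  6  6  5  4  4  4  4  3  4
  y  8  7  7  6  5  5  5  5  4  3
The bottom-right entry gives D[8][9] = 3, so no sequence of fewer than 3 edits works. Backtracking through the table gives one optimal edit sequence (3 edits):
  klroikly → kwroikly (sub l→w @2)
  kwroikly → kwrozikly (ins z @5)
  kwrozikly → kwrozekly (sub i→e @6)
Edit distance = 3.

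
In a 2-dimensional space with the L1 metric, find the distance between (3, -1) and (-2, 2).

Σ|x_i - y_i| = |3 - (-2)| + |-1 - 2| = 5 + 3 = 8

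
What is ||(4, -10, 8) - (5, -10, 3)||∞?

max(|x_i - y_i|) = max(|4 - 5|, |-10 - (-10)|, |8 - 3|) = max(1, 0, 5) = 5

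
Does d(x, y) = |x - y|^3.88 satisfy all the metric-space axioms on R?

No. d(x,y) = |x-y|^3.88 fails the triangle inequality since p = 3.88 > 1. Counterexample: x = 2, y = 11, z = 21. d(x,z) = |2 - 21|^3.88 = 19^3.88 ≈ 91530.1073, but d(x,y) + d(y,z) = 9^3.88 + 10^3.88 ≈ 5040.3528 + 7585.7758 = 12626.1286. Since 91530.1073 > 12626.1286, the triangle inequality is violated.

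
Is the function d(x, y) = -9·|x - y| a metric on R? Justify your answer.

No. With c = -9 < 0, d fails non-negativity: d(4, 8) = -9·|4 - 8| = -9·4 = -36 < 0.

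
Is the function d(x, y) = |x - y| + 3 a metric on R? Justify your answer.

No. d fails identity of indiscernibles (specifically d(x,x) = 0): d(-8, -8) = |-8 - (-8)| + 3 = 0 + 3 = 3 ≠ 0.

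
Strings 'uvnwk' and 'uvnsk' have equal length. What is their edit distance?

Let D[i][j] be the edit distance between the first i characters of 'uvnwk' and the first j characters of 'uvnsk', with D[i][0] = i, D[0][j] = j, and D[i][j] = D[i-1][j-1] if the characters match, else 1 + min(D[i-1][j], D[i][j-1], D[i-1][j-1]). Filling the table (rows: prefixes of 'uvnwk', columns: prefixes of 'uvnsk'):
     ε  u  v  n  s  k
  ε  0  1  2  3  4  5
  u  1  0  1  2  3  4
  v  2  1  0  1  2  3
  n  3  2  1  0  1  2
  w  4  3  2  1  1  2
  k  5  4  3  2  2  1
The bottom-right entry gives D[5][5] = 1, so no sequence of fewer than 1 edit works. Backtracking through the table gives one optimal edit sequence (1 edit):
  uvnwk → uvnsk (sub w→s @4)
Edit distance = 1.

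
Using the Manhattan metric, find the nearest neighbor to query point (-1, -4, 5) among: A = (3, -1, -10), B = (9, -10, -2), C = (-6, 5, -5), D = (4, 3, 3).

Distances: d(A) = 22, d(B) = 23, d(C) = 24, d(D) = 14. Nearest: D = (4, 3, 3) with distance 14.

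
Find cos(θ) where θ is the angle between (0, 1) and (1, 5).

With u = (0, 1), v = (1, 5):
u·v = 0·1 + 1·5 = 0 + 5 = 5.
|u| = √(0² + 1²) = √1, |v| = √(1² + 5²) = √26, so |u||v| = √(1·26) = √26.
cos θ = (u·v)/(|u||v|) = 5/√26 ≈ 0.9806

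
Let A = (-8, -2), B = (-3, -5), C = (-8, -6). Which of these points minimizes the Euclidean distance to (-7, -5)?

Distances: d(A) ≈ 3.1623, d(B) = 4, d(C) ≈ 1.4142. Nearest: C = (-8, -6) with distance 1.4142.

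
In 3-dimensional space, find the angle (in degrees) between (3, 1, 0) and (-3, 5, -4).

With u = (3, 1, 0), v = (-3, 5, -4):
u·v = 3·(-3) + 1·5 + 0·(-4) = (-9) + 5 + 0 = -4.
|u| = √(3² + 1² + 0²) = √10, |v| = √((-3)² + 5² + (-4)²) = √50, so |u||v| = √(10·50) = √500.
cos θ = (u·v)/(|u||v|) = -4/√500 ≈ -0.178885
θ = arccos(-0.178885) ≈ 100.3°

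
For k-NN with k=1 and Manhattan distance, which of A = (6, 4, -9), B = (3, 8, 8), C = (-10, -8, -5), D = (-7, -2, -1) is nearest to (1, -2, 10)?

Distances: d(A) = 30, d(B) = 14, d(C) = 32, d(D) = 19. Nearest: B = (3, 8, 8) with distance 14.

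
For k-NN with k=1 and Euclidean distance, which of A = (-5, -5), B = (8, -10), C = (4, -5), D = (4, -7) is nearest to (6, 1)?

Distances: d(A) ≈ 12.53, d(B) ≈ 11.1803, d(C) ≈ 6.3246, d(D) ≈ 8.2462. Nearest: C = (4, -5) with distance 6.3246.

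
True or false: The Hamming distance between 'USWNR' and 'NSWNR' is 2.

Differing positions: 1. Hamming distance = 1, so the claim that d_H = 2 is false.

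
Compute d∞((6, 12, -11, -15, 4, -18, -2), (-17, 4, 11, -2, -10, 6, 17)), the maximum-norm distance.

max(|x_i - y_i|) = max(|6 - (-17)|, |12 - 4|, |-11 - 11|, |-15 - (-2)|, |4 - (-10)|, |-18 - 6|, |-2 - 17|) = max(23, 8, 22, 13, 14, 24, 19) = 24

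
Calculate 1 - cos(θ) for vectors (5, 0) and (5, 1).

With u = (5, 0), v = (5, 1):
u·v = 5·5 + 0·1 = 25 + 0 = 25.
|u| = √(5² + 0²) = √25, |v| = √(5² + 1²) = √26, so |u||v| = √(25·26) = √650.
cos θ = (u·v)/(|u||v|) = 25/√650 ≈ 0.9806
Cosine distance = 1 - cos θ ≈ 1 - 0.9806 = 0.0194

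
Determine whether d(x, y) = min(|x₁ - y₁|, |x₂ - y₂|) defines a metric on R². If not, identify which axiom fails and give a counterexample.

No. d fails identity of indiscernibles: take x = (3, 0) and y = (3, 4). Then d(x,y) = min(|3 - 3|, |0 - 4|) = min(0, 4) = 0, yet x ≠ y.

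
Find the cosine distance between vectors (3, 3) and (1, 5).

With u = (3, 3), v = (1, 5):
u·v = 3·1 + 3·5 = 3 + 15 = 18.
|u| = √(3² + 3²) = √18, |v| = √(1² + 5²) = √26, so |u||v| = √(18·26) = √468.
cos θ = (u·v)/(|u||v|) = 18/√468 ≈ 0.8321
Cosine distance = 1 - cos θ ≈ 1 - 0.8321 = 0.1679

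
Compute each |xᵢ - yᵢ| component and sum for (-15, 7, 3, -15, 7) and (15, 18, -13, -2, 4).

Σ|x_i - y_i| = |-15 - 15| + |7 - 18| + |3 - (-13)| + |-15 - (-2)| + |7 - 4| = 30 + 11 + 16 + 13 + 3 = 73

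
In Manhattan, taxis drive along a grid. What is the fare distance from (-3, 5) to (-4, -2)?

Σ|x_i - y_i| = |-3 - (-4)| + |5 - (-2)| = 1 + 7 = 8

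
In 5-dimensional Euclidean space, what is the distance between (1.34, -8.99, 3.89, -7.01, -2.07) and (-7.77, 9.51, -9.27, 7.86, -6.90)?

√(Σ(x_i - y_i)²) = √((1.34 - (-7.77))² + (-8.99 - 9.51)² + (3.89 - (-9.27))² + (-7.01 - 7.86)² + (-2.07 - (-6.9))²)
= √(9.11² + (-18.5)² + 13.16² + (-14.87)² + 4.83²) = √(82.9921 + 342.25 + 173.1856 + 221.1169 + 23.3289) = √842.8735 ≈ 29.0323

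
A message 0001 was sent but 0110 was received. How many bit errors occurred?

Differing positions: 2, 3, 4. Hamming distance = 3.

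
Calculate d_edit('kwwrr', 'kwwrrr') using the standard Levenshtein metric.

Let D[i][j] be the edit distance between the first i characters of 'kwwrr' and the first j characters of 'kwwrrr', with D[i][0] = i, D[0][j] = j, and D[i][j] = D[i-1][j-1] if the characters match, else 1 + min(D[i-1][j], D[i][j-1], D[i-1][j-1]). Filling the table (rows: prefixes of 'kwwrr', columns: prefixes of 'kwwrrr'):
     ε  k  w  w  r  r  r
  ε  0  1  2  3  4  5  6
  k  1  0  1  2  3  4  5
  w  2  1  0  1  2  3  4
  w  3  2  1  0  1  2  3
  r  4  3  2  1  0  1  2
  r  5  4  3  2  1  0  1
The bottom-right entry gives D[5][6] = 1, so no sequence of fewer than 1 edit works. Backtracking through the table gives one optimal edit sequence (1 edit):
  kwwrr → kwwrrr (ins r @4)
Edit distance = 1.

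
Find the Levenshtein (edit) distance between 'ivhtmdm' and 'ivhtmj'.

Let D[i][j] be the edit distance between the first i characters of 'ivhtmdm' and the first j characters of 'ivhtmj', with D[i][0] = i, D[0][j] = j, and D[i][j] = D[i-1][j-1] if the characters match, else 1 + min(D[i-1][j], D[i][j-1], D[i-1][j-1]). Filling the table (rows: prefixes of 'ivhtmdm', columns: prefixes of 'ivhtmj'):
     ε  i  v  h  t  m  j
  ε  0  1  2  3  4  5  6
  i  1  0  1  2  3  4  5
  v  2  1  0  1  2  3  4
  h  3  2  1  0  1  2  3
  t  4  3  2  1  0  1  2
  m  5  4  3  2  1  0  1
  d  6  5  4  3  2  1  1
  m  7  6  5  4  3  2  2
The bottom-right entry gives D[7][6] = 2, so no sequence of fewer than 2 edits works. Backtracking through the table gives one optimal edit sequence (2 edits):
  ivhtmdm → ivhtmm (del d @6)
  ivhtmm → ivhtmj (sub m→j @6)
Edit distance = 2.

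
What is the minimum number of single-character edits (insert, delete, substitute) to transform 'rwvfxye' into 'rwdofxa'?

Let D[i][j] be the edit distance between the first i characters of 'rwvfxye' and the first j characters of 'rwdofxa', with D[i][0] = i, D[0][j] = j, and D[i][j] = D[i-1][j-1] if the characters match, else 1 + min(D[i-1][j], D[i][j-1], D[i-1][j-1]). Filling the table (rows: prefixes of 'rwvfxye', columns: prefixes of 'rwdofxa'):
     ε  r  w  d  o  f  x  a
  ε  0  1  2  3  4  5  6  7
  r  1  0  1  2  3  4  5  6
  w  2  1  0  1  2  3  4  5
  v  3  2  1  1  2  3  4  5
  f  4  3  2  2  2  2  3  4
  x  5  4  3  3  3  3  2  3
  y  6  5  4  4  4  4  3  3
  e  7  6  5  5  5  5  4  4
The bottom-right entry gives D[7][7] = 4, so no sequence of fewer than 4 edits works. Backtracking through the table gives one optimal edit sequence (4 edits):
  rwvfxye → rwdvfxye (ins d @3)
  rwdvfxye → rwdofxye (sub v→o @4)
  rwdofxye → rwdofxe (del y @7)
  rwdofxe → rwdofxa (sub e→a @7)
Edit distance = 4.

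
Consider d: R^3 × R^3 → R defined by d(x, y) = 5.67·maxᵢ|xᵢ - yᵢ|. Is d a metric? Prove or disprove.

Yes. The L∞ (Chebyshev) norm induces a metric on R^3, and multiplying a metric by a positive constant 5.67 > 0 preserves all four axioms: non-negativity (5.67·||x-y|| ≥ 0), identity (5.67·||x-y|| = 0 ⟺ ||x-y|| = 0 ⟺ x = y), symmetry (||x-y|| = ||y-x||), and the triangle inequality (5.67·||x-z|| ≤ 5.67·||x-y|| + 5.67·||y-z||). So d is a metric.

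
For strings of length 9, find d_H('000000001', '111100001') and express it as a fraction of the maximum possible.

Differing positions: 1, 2, 3, 4. Hamming distance = 4. The maximum possible Hamming distance for length-9 strings is 9, so d_H/9 = 4/9 ≈ 0.4444.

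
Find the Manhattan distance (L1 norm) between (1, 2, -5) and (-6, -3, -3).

Σ|x_i - y_i| = |1 - (-6)| + |2 - (-3)| + |-5 - (-3)| = 7 + 5 + 2 = 14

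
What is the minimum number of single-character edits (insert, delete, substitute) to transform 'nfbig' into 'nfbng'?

Let D[i][j] be the edit distance between the first i characters of 'nfbig' and the first j characters of 'nfbng', with D[i][0] = i, D[0][j] = j, and D[i][j] = D[i-1][j-1] if the characters match, else 1 + min(D[i-1][j], D[i][j-1], D[i-1][j-1]). Filling the table (rows: prefixes of 'nfbig', columns: prefixes of 'nfbng'):
     ε  n  f  b  n  g
  ε  0  1  2  3  4  5
  n  1  0  1  2  3  4
  f  2  1  0  1  2  3
  b  3  2  1  0  1  2
  i  4  3  2  1  1  2
  g  5  4  3  2  2  1
The bottom-right entry gives D[5][5] = 1, so no sequence of fewer than 1 edit works. Backtracking through the table gives one optimal edit sequence (1 edit):
  nfbig → nfbng (sub i→n @4)
Edit distance = 1.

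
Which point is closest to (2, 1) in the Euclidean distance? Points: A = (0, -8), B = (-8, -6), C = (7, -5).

Distances: d(A) ≈ 9.2195, d(B) ≈ 12.2066, d(C) ≈ 7.8102. Nearest: C = (7, -5) with distance 7.8102.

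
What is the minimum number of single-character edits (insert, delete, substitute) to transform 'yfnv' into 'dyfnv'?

Let D[i][j] be the edit distance between the first i characters of 'yfnv' and the first j characters of 'dyfnv', with D[i][0] = i, D[0][j] = j, and D[i][j] = D[i-1][j-1] if the characters match, else 1 + min(D[i-1][j], D[i][j-1], D[i-1][j-1]). Filling the table (rows: prefixes of 'yfnv', columns: prefixes of 'dyfnv'):
     ε  d  y  f  n  v
  ε  0  1  2  3  4  5
  y  1  1  1  2  3  4
  f  2  2  2  1  2  3
  n  3  3  3  2  1  2
  v  4  4  4  3  2  1
The bottom-right entry gives D[4][5] = 1, so no sequence of fewer than 1 edit works. Backtracking through the table gives one optimal edit sequence (1 edit):
  yfnv → dyfnv (ins d @1)
Edit distance = 1.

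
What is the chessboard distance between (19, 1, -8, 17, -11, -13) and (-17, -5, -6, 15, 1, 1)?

max(|x_i - y_i|) = max(|19 - (-17)|, |1 - (-5)|, |-8 - (-6)|, |17 - 15|, |-11 - 1|, |-13 - 1|) = max(36, 6, 2, 2, 12, 14) = 36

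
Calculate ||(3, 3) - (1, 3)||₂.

√(Σ(x_i - y_i)²) = √((3 - 1)² + (3 - 3)²)
= √(2² + 0²) = √(4 + 0) = √4 = 2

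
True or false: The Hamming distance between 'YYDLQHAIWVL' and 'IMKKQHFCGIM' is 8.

Differing positions: 1, 2, 3, 4, 7, 8, 9, 10, 11. Hamming distance = 9, so the claim that d_H = 8 is false.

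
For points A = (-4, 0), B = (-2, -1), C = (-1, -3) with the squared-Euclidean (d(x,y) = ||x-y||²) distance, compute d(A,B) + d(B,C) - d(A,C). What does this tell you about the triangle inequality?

d(A,B) = 2² + 1² = 5, d(B,C) = 1² + 2² = 5, d(A,C) = 3² + 3² = 18.
d(A,B) + d(B,C) - d(A,C) = 5 + 5 - 18 = 10 - 18 = -8. This is < 0, so the triangle inequality FAILS for these points (squared-Euclidean is not a metric).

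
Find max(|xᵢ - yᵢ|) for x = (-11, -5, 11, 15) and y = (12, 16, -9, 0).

max(|x_i - y_i|) = max(|-11 - 12|, |-5 - 16|, |11 - (-9)|, |15 - 0|) = max(23, 21, 20, 15) = 23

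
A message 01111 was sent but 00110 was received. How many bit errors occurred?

Differing positions: 2, 5. Hamming distance = 2.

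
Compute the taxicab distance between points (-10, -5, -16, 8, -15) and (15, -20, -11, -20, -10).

Σ|x_i - y_i| = |-10 - 15| + |-5 - (-20)| + |-16 - (-11)| + |8 - (-20)| + |-15 - (-10)| = 25 + 15 + 5 + 28 + 5 = 78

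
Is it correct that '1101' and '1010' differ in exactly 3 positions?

Differing positions: 2, 3, 4. Hamming distance = 3, so the claim is true.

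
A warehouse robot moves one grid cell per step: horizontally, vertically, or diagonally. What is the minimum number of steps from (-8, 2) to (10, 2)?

max(|x_i - y_i|) = max(|-8 - 10|, |2 - 2|) = max(18, 0) = 18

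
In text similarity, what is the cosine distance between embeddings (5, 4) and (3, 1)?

With u = (5, 4), v = (3, 1):
u·v = 5·3 + 4·1 = 15 + 4 = 19.
|u| = √(5² + 4²) = √41, |v| = √(3² + 1²) = √10, so |u||v| = √(41·10) = √410.
cos θ = (u·v)/(|u||v|) = 19/√410 ≈ 0.9383
Cosine distance = 1 - cos θ ≈ 1 - 0.9383 = 0.0617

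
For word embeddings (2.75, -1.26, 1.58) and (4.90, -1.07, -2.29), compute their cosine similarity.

With u = (2.75, -1.26, 1.58), v = (4.90, -1.07, -2.29):
u·v = 2.75·4.9 + (-1.26)·(-1.07) + 1.58·(-2.29) = 13.475 + 1.3482 + (-3.6182) = 11.205.
|u| = √(2.75² + (-1.26)² + 1.58²) = √(7.5625 + 1.5876 + 2.4964) = √11.6465, |v| = √(4.9² + (-1.07)² + (-2.29)²) = √(24.01 + 1.1449 + 5.2441) = √30.399.
cos θ = (u·v)/(|u||v|) = 11.205/(√11.6465·√30.399) ≈ 0.5955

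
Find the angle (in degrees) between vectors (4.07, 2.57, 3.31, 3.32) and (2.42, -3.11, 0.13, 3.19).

With u = (4.07, 2.57, 3.31, 3.32), v = (2.42, -3.11, 0.13, 3.19):
u·v = 4.07·2.42 + 2.57·(-3.11) + 3.31·0.13 + 3.32·3.19 = 9.8494 + (-7.9927) + 0.4303 + 10.5908 = 12.8778.
|u| = √(4.07² + 2.57² + 3.31² + 3.32²) = √(16.5649 + 6.6049 + 10.9561 + 11.0224) = √45.1483, |v| = √(2.42² + (-3.11)² + 0.13² + 3.19²) = √(5.8564 + 9.6721 + 0.0169 + 10.1761) = √25.7215.
cos θ = (u·v)/(|u||v|) = 12.8778/(√45.1483·√25.7215) ≈ 0.377896
θ = arccos(0.377896) ≈ 67.8°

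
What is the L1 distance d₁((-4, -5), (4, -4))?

Σ|x_i - y_i| = |-4 - 4| + |-5 - (-4)| = 8 + 1 = 9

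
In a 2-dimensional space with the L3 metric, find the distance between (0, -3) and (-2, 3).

(Σ|x_i - y_i|^3)^(1/3) = (|0 - (-2)|^3 + |-3 - 3|^3)^(1/3)
= (2^3 + 6^3)^(1/3) = (8 + 216)^(1/3) = (224)^(1/3) ≈ 6.0732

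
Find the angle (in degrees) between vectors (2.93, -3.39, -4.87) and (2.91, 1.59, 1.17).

With u = (2.93, -3.39, -4.87), v = (2.91, 1.59, 1.17):
u·v = 2.93·2.91 + (-3.39)·1.59 + (-4.87)·1.17 = 8.5263 + (-5.3901) + (-5.6979) = -2.5617.
|u| = √(2.93² + (-3.39)² + (-4.87)²) = √(8.5849 + 11.4921 + 23.7169) = √43.7939, |v| = √(2.91² + 1.59² + 1.17²) = √(8.4681 + 2.5281 + 1.3689) = √12.3651.
cos θ = (u·v)/(|u||v|) = -2.5617/(√43.7939·√12.3651) ≈ -0.110084
θ = arccos(-0.110084) ≈ 96.32°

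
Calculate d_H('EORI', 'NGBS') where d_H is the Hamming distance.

Differing positions: 1, 2, 3, 4. Hamming distance = 4.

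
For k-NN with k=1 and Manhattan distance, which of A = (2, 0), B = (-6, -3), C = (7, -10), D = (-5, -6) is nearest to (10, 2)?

Distances: d(A) = 10, d(B) = 21, d(C) = 15, d(D) = 23. Nearest: A = (2, 0) with distance 10.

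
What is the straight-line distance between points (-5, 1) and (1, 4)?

√(Σ(x_i - y_i)²) = √((-5 - 1)² + (1 - 4)²)
= √((-6)² + (-3)²) = √(36 + 9) = √45 ≈ 6.7082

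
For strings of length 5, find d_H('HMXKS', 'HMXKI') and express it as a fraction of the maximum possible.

Differing positions: 5. Hamming distance = 1. The maximum possible Hamming distance for length-5 strings is 5, so d_H/5 = 1/5 = 0.2.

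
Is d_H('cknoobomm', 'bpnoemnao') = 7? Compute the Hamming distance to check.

Differing positions: 1, 2, 5, 6, 7, 8, 9. Hamming distance = 7, so the claim is true.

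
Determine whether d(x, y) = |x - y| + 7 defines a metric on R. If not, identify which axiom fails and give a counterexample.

No. d fails identity of indiscernibles (specifically d(x,x) = 0): d(2, 2) = |2 - 2| + 7 = 0 + 7 = 7 ≠ 0.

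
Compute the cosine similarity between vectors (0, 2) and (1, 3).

With u = (0, 2), v = (1, 3):
u·v = 0·1 + 2·3 = 0 + 6 = 6.
|u| = √(0² + 2²) = √4, |v| = √(1² + 3²) = √10, so |u||v| = √(4·10) = √40.
cos θ = (u·v)/(|u||v|) = 6/√40 ≈ 0.9487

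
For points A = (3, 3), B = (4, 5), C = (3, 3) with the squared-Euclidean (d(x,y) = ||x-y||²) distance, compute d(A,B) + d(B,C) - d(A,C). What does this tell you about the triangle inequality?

d(A,B) = 1² + 2² = 5, d(B,C) = 1² + 2² = 5, d(A,C) = 0² + 0² = 0.
d(A,B) + d(B,C) - d(A,C) = 5 + 5 - 0 = 10 - 0 = 10. This is ≥ 0, so the triangle inequality holds for these points.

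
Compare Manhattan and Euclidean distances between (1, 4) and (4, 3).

L1 = |1 - 4| + |4 - 3| = 3 + 1 = 4
L2 = √(3² + 1²) = √10 ≈ 3.1623
L1 ≥ L2 always (equality iff movement is along one axis); L1 > L2 here.
Ratio L1/L2 = 4/√10 ≈ 1.2649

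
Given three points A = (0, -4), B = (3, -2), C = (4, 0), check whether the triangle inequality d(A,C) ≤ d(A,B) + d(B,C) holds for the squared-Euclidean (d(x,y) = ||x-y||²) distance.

d(A,B) = 3² + 2² = 13, d(B,C) = 1² + 2² = 5, d(A,C) = 4² + 4² = 32.
d(A,C) = 32 > 13 + 5 = 18. Triangle inequality is VIOLATED. (Squared-Euclidean is not a metric — this is a counterexample.)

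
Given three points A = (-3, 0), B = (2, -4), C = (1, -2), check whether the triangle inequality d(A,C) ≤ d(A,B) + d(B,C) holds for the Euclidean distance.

d(A,B) = √(5² + 4²) = √41 ≈ 6.4031, d(B,C) = √(1² + 2²) = √5 ≈ 2.2361, d(A,C) = √(4² + 2²) = √20 ≈ 4.4721.
d(A,C) ≈ 4.4721 ≤ 6.4031 + 2.2361 = 8.6392. Triangle inequality is satisfied.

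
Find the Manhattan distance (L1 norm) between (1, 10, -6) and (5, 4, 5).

Σ|x_i - y_i| = |1 - 5| + |10 - 4| + |-6 - 5| = 4 + 6 + 11 = 21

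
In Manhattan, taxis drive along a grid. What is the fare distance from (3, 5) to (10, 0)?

Σ|x_i - y_i| = |3 - 10| + |5 - 0| = 7 + 5 = 12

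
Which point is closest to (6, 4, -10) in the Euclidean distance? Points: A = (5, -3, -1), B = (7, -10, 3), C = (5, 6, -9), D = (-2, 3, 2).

Distances: d(A) ≈ 11.4455, d(B) ≈ 19.1311, d(C) ≈ 2.4495, d(D) ≈ 14.4568. Nearest: C = (5, 6, -9) with distance 2.4495.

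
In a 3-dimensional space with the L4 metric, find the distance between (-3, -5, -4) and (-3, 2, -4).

(Σ|x_i - y_i|^4)^(1/4) = (|-3 - (-3)|^4 + |-5 - 2|^4 + |-4 - (-4)|^4)^(1/4)
= (0^4 + 7^4 + 0^4)^(1/4) = (0 + 2401 + 0)^(1/4) = (2401)^(1/4) = 7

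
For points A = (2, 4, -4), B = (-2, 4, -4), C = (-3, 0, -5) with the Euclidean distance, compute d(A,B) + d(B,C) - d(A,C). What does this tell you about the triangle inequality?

d(A,B) = √(4² + 0² + 0²) = √16 = 4, d(B,C) = √(1² + 4² + 1²) = √18 ≈ 4.2426, d(A,C) = √(5² + 4² + 1²) = √42 ≈ 6.4807.
d(A,B) + d(B,C) - d(A,C) = 4 + 4.2426 - 6.4807 = 8.2426 - 6.4807 = 1.7619 (to 4 decimal places). This is ≥ 0, so the triangle inequality holds for these points.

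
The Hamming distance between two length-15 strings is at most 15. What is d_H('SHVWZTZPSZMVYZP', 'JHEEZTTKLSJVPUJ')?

Differing positions: 1, 3, 4, 7, 8, 9, 10, 11, 13, 14, 15. Hamming distance = 11. The maximum possible Hamming distance for length-15 strings is 15, so d_H/15 = 11/15 ≈ 0.7333.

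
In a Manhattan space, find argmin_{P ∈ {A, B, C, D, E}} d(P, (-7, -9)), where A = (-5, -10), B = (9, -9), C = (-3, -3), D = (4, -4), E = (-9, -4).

Distances: d(A) = 3, d(B) = 16, d(C) = 10, d(D) = 16, d(E) = 7. Nearest: A = (-5, -10) with distance 3.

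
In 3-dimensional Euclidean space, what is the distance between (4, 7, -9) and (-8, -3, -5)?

√(Σ(x_i - y_i)²) = √((4 - (-8))² + (7 - (-3))² + (-9 - (-5))²)
= √(12² + 10² + (-4)²) = √(144 + 100 + 16) = √260 ≈ 16.1245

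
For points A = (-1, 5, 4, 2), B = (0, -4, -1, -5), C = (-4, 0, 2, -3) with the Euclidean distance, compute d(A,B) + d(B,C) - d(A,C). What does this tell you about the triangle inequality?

d(A,B) = √(1² + 9² + 5² + 7²) = √156 ≈ 12.49, d(B,C) = √(4² + 4² + 3² + 2²) = √45 ≈ 6.7082, d(A,C) = √(3² + 5² + 2² + 5²) = √63 ≈ 7.9373.
d(A,B) + d(B,C) - d(A,C) = 12.49 + 6.7082 - 7.9373 = 19.1982 - 7.9373 = 11.2609 (to 4 decimal places). This is ≥ 0, so the triangle inequality holds for these points.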